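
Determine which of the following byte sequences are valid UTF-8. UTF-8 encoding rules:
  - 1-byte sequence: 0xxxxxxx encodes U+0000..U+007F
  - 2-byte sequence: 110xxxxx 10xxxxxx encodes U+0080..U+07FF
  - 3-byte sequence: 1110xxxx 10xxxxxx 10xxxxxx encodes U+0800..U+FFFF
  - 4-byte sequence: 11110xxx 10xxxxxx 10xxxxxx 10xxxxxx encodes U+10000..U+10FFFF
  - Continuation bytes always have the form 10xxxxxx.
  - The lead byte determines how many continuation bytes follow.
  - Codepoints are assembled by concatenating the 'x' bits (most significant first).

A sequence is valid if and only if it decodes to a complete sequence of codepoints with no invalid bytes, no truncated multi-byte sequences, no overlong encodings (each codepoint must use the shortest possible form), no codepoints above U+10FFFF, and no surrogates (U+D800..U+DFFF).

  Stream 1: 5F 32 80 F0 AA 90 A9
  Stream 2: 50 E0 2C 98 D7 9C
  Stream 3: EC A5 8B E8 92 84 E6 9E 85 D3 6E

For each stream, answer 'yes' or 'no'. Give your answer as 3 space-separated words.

Stream 1: error at byte offset 2. INVALID
Stream 2: error at byte offset 2. INVALID
Stream 3: error at byte offset 10. INVALID

Answer: no no no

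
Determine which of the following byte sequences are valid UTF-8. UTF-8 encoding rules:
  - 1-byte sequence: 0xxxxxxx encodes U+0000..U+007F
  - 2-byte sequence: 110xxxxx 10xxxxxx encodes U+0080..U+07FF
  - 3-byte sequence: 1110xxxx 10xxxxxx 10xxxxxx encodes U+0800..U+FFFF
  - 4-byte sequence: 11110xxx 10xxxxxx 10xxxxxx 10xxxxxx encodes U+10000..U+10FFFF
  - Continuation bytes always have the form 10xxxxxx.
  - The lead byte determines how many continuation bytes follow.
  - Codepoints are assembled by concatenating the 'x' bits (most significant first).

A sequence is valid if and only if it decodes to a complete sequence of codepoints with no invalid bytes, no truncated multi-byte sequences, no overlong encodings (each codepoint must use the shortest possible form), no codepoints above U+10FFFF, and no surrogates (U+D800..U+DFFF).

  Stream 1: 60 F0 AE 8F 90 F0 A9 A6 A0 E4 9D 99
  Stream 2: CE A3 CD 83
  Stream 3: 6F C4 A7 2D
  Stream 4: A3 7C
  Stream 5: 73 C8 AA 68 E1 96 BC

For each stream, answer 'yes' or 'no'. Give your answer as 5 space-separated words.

Stream 1: decodes cleanly. VALID
Stream 2: decodes cleanly. VALID
Stream 3: decodes cleanly. VALID
Stream 4: error at byte offset 0. INVALID
Stream 5: decodes cleanly. VALID

Answer: yes yes yes no yes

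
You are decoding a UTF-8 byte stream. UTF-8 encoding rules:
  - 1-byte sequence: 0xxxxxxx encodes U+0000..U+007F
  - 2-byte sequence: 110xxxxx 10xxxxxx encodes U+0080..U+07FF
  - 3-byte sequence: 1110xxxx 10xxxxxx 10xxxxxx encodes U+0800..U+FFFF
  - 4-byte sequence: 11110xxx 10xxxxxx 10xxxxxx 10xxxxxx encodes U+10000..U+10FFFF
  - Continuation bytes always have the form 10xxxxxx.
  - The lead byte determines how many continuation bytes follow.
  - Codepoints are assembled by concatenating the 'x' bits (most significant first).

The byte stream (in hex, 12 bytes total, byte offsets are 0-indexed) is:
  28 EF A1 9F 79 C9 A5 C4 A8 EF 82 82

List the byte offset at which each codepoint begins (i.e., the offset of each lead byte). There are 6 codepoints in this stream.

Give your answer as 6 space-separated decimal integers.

Answer: 0 1 4 5 7 9

Derivation:
Byte[0]=28: 1-byte ASCII. cp=U+0028
Byte[1]=EF: 3-byte lead, need 2 cont bytes. acc=0xF
Byte[2]=A1: continuation. acc=(acc<<6)|0x21=0x3E1
Byte[3]=9F: continuation. acc=(acc<<6)|0x1F=0xF85F
Completed: cp=U+F85F (starts at byte 1)
Byte[4]=79: 1-byte ASCII. cp=U+0079
Byte[5]=C9: 2-byte lead, need 1 cont bytes. acc=0x9
Byte[6]=A5: continuation. acc=(acc<<6)|0x25=0x265
Completed: cp=U+0265 (starts at byte 5)
Byte[7]=C4: 2-byte lead, need 1 cont bytes. acc=0x4
Byte[8]=A8: continuation. acc=(acc<<6)|0x28=0x128
Completed: cp=U+0128 (starts at byte 7)
Byte[9]=EF: 3-byte lead, need 2 cont bytes. acc=0xF
Byte[10]=82: continuation. acc=(acc<<6)|0x02=0x3C2
Byte[11]=82: continuation. acc=(acc<<6)|0x02=0xF082
Completed: cp=U+F082 (starts at byte 9)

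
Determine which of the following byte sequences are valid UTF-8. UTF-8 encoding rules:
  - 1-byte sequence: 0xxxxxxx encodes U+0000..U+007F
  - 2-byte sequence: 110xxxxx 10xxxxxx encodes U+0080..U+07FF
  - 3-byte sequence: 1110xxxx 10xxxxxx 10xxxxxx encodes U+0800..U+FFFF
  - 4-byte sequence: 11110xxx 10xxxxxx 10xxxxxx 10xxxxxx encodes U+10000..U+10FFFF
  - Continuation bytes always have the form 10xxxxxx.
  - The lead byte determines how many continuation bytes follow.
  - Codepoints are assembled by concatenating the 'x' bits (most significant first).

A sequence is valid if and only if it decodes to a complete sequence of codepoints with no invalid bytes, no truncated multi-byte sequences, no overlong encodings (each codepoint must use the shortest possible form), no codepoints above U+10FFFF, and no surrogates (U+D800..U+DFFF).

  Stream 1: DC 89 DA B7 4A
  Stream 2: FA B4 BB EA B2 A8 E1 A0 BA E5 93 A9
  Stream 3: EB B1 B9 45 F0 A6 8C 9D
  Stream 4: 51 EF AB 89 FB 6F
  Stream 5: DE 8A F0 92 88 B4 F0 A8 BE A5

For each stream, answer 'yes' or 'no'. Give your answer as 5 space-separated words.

Stream 1: decodes cleanly. VALID
Stream 2: error at byte offset 0. INVALID
Stream 3: decodes cleanly. VALID
Stream 4: error at byte offset 4. INVALID
Stream 5: decodes cleanly. VALID

Answer: yes no yes no yes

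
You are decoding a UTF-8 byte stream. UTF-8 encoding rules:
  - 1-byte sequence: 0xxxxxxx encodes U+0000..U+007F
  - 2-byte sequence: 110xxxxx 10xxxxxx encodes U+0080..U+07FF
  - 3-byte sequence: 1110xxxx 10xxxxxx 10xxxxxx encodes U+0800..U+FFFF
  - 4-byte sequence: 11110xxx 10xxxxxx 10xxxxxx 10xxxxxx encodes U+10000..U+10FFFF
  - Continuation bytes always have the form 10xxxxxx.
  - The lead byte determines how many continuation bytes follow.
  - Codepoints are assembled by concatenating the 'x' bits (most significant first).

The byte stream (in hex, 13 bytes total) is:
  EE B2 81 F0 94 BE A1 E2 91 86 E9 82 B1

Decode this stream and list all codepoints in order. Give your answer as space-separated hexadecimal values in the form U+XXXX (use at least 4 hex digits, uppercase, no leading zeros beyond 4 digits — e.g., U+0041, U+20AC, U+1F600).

Answer: U+EC81 U+14FA1 U+2446 U+90B1

Derivation:
Byte[0]=EE: 3-byte lead, need 2 cont bytes. acc=0xE
Byte[1]=B2: continuation. acc=(acc<<6)|0x32=0x3B2
Byte[2]=81: continuation. acc=(acc<<6)|0x01=0xEC81
Completed: cp=U+EC81 (starts at byte 0)
Byte[3]=F0: 4-byte lead, need 3 cont bytes. acc=0x0
Byte[4]=94: continuation. acc=(acc<<6)|0x14=0x14
Byte[5]=BE: continuation. acc=(acc<<6)|0x3E=0x53E
Byte[6]=A1: continuation. acc=(acc<<6)|0x21=0x14FA1
Completed: cp=U+14FA1 (starts at byte 3)
Byte[7]=E2: 3-byte lead, need 2 cont bytes. acc=0x2
Byte[8]=91: continuation. acc=(acc<<6)|0x11=0x91
Byte[9]=86: continuation. acc=(acc<<6)|0x06=0x2446
Completed: cp=U+2446 (starts at byte 7)
Byte[10]=E9: 3-byte lead, need 2 cont bytes. acc=0x9
Byte[11]=82: continuation. acc=(acc<<6)|0x02=0x242
Byte[12]=B1: continuation. acc=(acc<<6)|0x31=0x90B1
Completed: cp=U+90B1 (starts at byte 10)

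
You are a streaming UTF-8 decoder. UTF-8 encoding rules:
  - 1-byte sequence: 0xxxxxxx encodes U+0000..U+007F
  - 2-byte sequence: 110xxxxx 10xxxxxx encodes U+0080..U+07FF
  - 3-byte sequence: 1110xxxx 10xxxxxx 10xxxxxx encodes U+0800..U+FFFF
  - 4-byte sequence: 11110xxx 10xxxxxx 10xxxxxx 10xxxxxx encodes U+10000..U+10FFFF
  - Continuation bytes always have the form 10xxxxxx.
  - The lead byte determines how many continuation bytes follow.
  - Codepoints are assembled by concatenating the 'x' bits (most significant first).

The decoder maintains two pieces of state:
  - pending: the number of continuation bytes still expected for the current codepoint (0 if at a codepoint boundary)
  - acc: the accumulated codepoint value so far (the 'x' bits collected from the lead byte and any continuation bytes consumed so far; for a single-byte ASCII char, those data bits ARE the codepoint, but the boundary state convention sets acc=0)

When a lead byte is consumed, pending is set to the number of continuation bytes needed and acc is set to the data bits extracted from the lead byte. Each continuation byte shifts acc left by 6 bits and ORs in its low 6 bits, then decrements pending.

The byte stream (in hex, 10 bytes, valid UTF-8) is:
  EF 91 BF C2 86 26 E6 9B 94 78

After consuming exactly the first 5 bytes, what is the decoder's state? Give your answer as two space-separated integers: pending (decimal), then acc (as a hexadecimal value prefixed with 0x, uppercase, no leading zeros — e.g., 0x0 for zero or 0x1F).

Byte[0]=EF: 3-byte lead. pending=2, acc=0xF
Byte[1]=91: continuation. acc=(acc<<6)|0x11=0x3D1, pending=1
Byte[2]=BF: continuation. acc=(acc<<6)|0x3F=0xF47F, pending=0
Byte[3]=C2: 2-byte lead. pending=1, acc=0x2
Byte[4]=86: continuation. acc=(acc<<6)|0x06=0x86, pending=0

Answer: 0 0x86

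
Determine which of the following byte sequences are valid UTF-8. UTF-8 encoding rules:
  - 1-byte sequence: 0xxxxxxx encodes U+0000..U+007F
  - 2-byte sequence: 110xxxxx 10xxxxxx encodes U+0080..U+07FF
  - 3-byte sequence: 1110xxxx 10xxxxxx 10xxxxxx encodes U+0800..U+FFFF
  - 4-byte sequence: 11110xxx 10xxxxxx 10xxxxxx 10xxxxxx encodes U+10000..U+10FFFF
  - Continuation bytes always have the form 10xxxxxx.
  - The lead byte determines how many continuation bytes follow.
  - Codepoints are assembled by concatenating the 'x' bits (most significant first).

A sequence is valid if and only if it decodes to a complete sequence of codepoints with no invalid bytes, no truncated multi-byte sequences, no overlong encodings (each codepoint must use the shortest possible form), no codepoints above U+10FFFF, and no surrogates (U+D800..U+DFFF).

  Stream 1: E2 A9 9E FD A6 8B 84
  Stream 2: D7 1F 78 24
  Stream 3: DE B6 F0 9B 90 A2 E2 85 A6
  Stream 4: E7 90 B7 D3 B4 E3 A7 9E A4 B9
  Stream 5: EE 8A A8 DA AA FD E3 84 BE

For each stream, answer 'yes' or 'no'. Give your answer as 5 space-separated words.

Stream 1: error at byte offset 3. INVALID
Stream 2: error at byte offset 1. INVALID
Stream 3: decodes cleanly. VALID
Stream 4: error at byte offset 8. INVALID
Stream 5: error at byte offset 5. INVALID

Answer: no no yes no no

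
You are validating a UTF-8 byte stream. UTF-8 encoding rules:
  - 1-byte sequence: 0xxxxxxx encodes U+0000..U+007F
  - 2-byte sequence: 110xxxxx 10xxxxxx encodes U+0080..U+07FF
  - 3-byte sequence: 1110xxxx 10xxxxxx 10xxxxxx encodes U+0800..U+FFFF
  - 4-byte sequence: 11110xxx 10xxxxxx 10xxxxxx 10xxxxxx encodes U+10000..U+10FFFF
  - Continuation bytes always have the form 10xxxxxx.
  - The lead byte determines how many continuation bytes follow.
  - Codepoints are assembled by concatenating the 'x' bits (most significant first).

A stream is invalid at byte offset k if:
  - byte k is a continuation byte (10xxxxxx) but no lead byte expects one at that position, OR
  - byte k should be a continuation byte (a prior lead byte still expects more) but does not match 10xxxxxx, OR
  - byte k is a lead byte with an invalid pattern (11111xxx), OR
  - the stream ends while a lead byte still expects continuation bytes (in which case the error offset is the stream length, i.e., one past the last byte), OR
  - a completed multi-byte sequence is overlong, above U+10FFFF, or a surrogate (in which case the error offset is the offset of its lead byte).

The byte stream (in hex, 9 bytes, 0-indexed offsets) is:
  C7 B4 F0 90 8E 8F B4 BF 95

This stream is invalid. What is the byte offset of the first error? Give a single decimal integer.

Answer: 6

Derivation:
Byte[0]=C7: 2-byte lead, need 1 cont bytes. acc=0x7
Byte[1]=B4: continuation. acc=(acc<<6)|0x34=0x1F4
Completed: cp=U+01F4 (starts at byte 0)
Byte[2]=F0: 4-byte lead, need 3 cont bytes. acc=0x0
Byte[3]=90: continuation. acc=(acc<<6)|0x10=0x10
Byte[4]=8E: continuation. acc=(acc<<6)|0x0E=0x40E
Byte[5]=8F: continuation. acc=(acc<<6)|0x0F=0x1038F
Completed: cp=U+1038F (starts at byte 2)
Byte[6]=B4: INVALID lead byte (not 0xxx/110x/1110/11110)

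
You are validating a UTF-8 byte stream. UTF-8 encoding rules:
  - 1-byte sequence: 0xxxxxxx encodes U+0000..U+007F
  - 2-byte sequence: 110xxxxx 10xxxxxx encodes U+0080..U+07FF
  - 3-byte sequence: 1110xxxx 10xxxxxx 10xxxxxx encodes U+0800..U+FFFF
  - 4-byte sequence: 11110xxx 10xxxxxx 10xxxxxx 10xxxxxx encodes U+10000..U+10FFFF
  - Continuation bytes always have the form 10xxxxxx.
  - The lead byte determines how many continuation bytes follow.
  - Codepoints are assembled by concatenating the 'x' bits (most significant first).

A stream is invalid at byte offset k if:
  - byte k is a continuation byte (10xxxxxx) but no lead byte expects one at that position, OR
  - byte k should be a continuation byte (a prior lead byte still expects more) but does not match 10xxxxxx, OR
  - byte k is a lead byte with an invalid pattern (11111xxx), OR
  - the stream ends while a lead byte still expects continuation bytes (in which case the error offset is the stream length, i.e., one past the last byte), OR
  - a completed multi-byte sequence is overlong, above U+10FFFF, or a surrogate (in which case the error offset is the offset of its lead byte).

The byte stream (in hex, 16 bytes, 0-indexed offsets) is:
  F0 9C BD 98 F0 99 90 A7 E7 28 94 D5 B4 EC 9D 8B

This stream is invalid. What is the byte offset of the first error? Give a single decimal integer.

Byte[0]=F0: 4-byte lead, need 3 cont bytes. acc=0x0
Byte[1]=9C: continuation. acc=(acc<<6)|0x1C=0x1C
Byte[2]=BD: continuation. acc=(acc<<6)|0x3D=0x73D
Byte[3]=98: continuation. acc=(acc<<6)|0x18=0x1CF58
Completed: cp=U+1CF58 (starts at byte 0)
Byte[4]=F0: 4-byte lead, need 3 cont bytes. acc=0x0
Byte[5]=99: continuation. acc=(acc<<6)|0x19=0x19
Byte[6]=90: continuation. acc=(acc<<6)|0x10=0x650
Byte[7]=A7: continuation. acc=(acc<<6)|0x27=0x19427
Completed: cp=U+19427 (starts at byte 4)
Byte[8]=E7: 3-byte lead, need 2 cont bytes. acc=0x7
Byte[9]=28: expected 10xxxxxx continuation. INVALID

Answer: 9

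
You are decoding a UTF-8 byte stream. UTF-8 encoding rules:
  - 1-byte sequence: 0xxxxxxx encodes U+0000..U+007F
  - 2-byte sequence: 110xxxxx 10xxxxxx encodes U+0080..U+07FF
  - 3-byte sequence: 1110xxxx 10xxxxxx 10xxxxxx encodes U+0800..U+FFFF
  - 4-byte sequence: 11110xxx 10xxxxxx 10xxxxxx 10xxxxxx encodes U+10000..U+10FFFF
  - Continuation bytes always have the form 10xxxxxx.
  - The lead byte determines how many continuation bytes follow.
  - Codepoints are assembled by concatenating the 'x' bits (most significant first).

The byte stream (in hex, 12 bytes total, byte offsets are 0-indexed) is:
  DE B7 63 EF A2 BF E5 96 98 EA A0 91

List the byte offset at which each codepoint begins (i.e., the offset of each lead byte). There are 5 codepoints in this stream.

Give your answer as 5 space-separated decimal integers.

Byte[0]=DE: 2-byte lead, need 1 cont bytes. acc=0x1E
Byte[1]=B7: continuation. acc=(acc<<6)|0x37=0x7B7
Completed: cp=U+07B7 (starts at byte 0)
Byte[2]=63: 1-byte ASCII. cp=U+0063
Byte[3]=EF: 3-byte lead, need 2 cont bytes. acc=0xF
Byte[4]=A2: continuation. acc=(acc<<6)|0x22=0x3E2
Byte[5]=BF: continuation. acc=(acc<<6)|0x3F=0xF8BF
Completed: cp=U+F8BF (starts at byte 3)
Byte[6]=E5: 3-byte lead, need 2 cont bytes. acc=0x5
Byte[7]=96: continuation. acc=(acc<<6)|0x16=0x156
Byte[8]=98: continuation. acc=(acc<<6)|0x18=0x5598
Completed: cp=U+5598 (starts at byte 6)
Byte[9]=EA: 3-byte lead, need 2 cont bytes. acc=0xA
Byte[10]=A0: continuation. acc=(acc<<6)|0x20=0x2A0
Byte[11]=91: continuation. acc=(acc<<6)|0x11=0xA811
Completed: cp=U+A811 (starts at byte 9)

Answer: 0 2 3 6 9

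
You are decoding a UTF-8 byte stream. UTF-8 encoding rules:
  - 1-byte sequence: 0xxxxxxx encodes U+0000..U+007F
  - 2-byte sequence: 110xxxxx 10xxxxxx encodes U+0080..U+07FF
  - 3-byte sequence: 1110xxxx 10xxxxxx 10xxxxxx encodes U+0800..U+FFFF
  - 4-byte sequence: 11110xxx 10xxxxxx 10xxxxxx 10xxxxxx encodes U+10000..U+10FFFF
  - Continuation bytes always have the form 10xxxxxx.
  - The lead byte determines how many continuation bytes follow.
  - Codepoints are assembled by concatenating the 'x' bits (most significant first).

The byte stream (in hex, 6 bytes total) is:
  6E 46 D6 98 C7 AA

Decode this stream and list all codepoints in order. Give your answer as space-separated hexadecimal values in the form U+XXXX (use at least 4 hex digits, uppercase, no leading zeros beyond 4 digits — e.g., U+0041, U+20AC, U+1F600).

Byte[0]=6E: 1-byte ASCII. cp=U+006E
Byte[1]=46: 1-byte ASCII. cp=U+0046
Byte[2]=D6: 2-byte lead, need 1 cont bytes. acc=0x16
Byte[3]=98: continuation. acc=(acc<<6)|0x18=0x598
Completed: cp=U+0598 (starts at byte 2)
Byte[4]=C7: 2-byte lead, need 1 cont bytes. acc=0x7
Byte[5]=AA: continuation. acc=(acc<<6)|0x2A=0x1EA
Completed: cp=U+01EA (starts at byte 4)

Answer: U+006E U+0046 U+0598 U+01EA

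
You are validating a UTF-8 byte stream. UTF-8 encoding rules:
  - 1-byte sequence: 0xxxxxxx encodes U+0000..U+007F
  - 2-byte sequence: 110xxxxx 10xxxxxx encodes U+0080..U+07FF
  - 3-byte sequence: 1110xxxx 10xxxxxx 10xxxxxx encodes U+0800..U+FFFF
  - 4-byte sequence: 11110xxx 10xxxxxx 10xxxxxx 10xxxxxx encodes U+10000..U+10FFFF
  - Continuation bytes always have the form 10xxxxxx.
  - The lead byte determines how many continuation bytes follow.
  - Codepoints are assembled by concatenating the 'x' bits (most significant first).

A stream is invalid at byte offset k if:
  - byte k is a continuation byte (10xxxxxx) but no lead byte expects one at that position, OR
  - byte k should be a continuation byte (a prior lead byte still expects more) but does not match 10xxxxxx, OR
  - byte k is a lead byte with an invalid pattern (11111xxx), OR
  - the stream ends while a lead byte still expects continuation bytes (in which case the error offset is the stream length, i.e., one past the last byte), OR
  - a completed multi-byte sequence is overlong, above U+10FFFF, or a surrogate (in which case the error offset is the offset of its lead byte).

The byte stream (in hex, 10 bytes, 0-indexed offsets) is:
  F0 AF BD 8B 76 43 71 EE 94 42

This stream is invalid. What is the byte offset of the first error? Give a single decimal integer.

Byte[0]=F0: 4-byte lead, need 3 cont bytes. acc=0x0
Byte[1]=AF: continuation. acc=(acc<<6)|0x2F=0x2F
Byte[2]=BD: continuation. acc=(acc<<6)|0x3D=0xBFD
Byte[3]=8B: continuation. acc=(acc<<6)|0x0B=0x2FF4B
Completed: cp=U+2FF4B (starts at byte 0)
Byte[4]=76: 1-byte ASCII. cp=U+0076
Byte[5]=43: 1-byte ASCII. cp=U+0043
Byte[6]=71: 1-byte ASCII. cp=U+0071
Byte[7]=EE: 3-byte lead, need 2 cont bytes. acc=0xE
Byte[8]=94: continuation. acc=(acc<<6)|0x14=0x394
Byte[9]=42: expected 10xxxxxx continuation. INVALID

Answer: 9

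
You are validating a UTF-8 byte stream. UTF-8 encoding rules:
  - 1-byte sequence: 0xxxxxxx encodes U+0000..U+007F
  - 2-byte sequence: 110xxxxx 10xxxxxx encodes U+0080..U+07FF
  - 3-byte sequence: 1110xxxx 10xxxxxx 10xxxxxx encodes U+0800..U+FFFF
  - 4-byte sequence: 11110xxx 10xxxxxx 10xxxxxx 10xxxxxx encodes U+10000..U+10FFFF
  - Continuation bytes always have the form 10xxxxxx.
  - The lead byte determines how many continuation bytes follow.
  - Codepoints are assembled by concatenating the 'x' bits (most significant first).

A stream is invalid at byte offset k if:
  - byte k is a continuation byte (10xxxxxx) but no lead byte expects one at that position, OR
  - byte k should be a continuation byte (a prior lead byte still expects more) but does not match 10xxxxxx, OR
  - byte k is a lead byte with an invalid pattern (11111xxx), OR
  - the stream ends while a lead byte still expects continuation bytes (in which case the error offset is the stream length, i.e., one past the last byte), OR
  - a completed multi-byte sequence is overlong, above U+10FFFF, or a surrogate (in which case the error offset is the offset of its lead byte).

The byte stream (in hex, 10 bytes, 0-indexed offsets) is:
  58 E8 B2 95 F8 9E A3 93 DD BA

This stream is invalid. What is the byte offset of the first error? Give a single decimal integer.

Byte[0]=58: 1-byte ASCII. cp=U+0058
Byte[1]=E8: 3-byte lead, need 2 cont bytes. acc=0x8
Byte[2]=B2: continuation. acc=(acc<<6)|0x32=0x232
Byte[3]=95: continuation. acc=(acc<<6)|0x15=0x8C95
Completed: cp=U+8C95 (starts at byte 1)
Byte[4]=F8: INVALID lead byte (not 0xxx/110x/1110/11110)

Answer: 4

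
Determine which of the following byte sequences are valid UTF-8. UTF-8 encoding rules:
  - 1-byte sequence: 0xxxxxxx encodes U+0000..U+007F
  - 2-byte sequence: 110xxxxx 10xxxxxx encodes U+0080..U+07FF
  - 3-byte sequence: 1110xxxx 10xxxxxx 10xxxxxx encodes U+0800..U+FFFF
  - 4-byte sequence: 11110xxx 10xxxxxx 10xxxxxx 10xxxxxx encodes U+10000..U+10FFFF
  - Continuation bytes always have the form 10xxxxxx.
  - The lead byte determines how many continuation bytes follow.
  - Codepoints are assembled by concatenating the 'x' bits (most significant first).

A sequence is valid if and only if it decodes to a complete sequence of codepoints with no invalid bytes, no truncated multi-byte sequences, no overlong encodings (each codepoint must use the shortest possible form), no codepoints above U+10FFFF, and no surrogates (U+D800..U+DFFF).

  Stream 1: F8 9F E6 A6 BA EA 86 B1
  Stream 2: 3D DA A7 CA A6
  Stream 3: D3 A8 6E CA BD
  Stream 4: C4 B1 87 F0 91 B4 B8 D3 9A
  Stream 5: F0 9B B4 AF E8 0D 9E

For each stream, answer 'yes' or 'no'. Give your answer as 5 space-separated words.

Stream 1: error at byte offset 0. INVALID
Stream 2: decodes cleanly. VALID
Stream 3: decodes cleanly. VALID
Stream 4: error at byte offset 2. INVALID
Stream 5: error at byte offset 5. INVALID

Answer: no yes yes no no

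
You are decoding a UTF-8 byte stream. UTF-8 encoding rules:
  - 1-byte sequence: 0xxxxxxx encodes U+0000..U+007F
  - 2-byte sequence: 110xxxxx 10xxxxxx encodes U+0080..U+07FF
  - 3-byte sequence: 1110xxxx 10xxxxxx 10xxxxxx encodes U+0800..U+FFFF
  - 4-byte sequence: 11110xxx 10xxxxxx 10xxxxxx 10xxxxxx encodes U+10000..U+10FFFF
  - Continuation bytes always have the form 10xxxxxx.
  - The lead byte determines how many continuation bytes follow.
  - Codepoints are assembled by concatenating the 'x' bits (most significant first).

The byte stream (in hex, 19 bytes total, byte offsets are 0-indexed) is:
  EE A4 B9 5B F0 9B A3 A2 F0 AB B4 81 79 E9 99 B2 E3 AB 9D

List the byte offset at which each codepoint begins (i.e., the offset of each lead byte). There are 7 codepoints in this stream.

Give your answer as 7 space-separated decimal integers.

Byte[0]=EE: 3-byte lead, need 2 cont bytes. acc=0xE
Byte[1]=A4: continuation. acc=(acc<<6)|0x24=0x3A4
Byte[2]=B9: continuation. acc=(acc<<6)|0x39=0xE939
Completed: cp=U+E939 (starts at byte 0)
Byte[3]=5B: 1-byte ASCII. cp=U+005B
Byte[4]=F0: 4-byte lead, need 3 cont bytes. acc=0x0
Byte[5]=9B: continuation. acc=(acc<<6)|0x1B=0x1B
Byte[6]=A3: continuation. acc=(acc<<6)|0x23=0x6E3
Byte[7]=A2: continuation. acc=(acc<<6)|0x22=0x1B8E2
Completed: cp=U+1B8E2 (starts at byte 4)
Byte[8]=F0: 4-byte lead, need 3 cont bytes. acc=0x0
Byte[9]=AB: continuation. acc=(acc<<6)|0x2B=0x2B
Byte[10]=B4: continuation. acc=(acc<<6)|0x34=0xAF4
Byte[11]=81: continuation. acc=(acc<<6)|0x01=0x2BD01
Completed: cp=U+2BD01 (starts at byte 8)
Byte[12]=79: 1-byte ASCII. cp=U+0079
Byte[13]=E9: 3-byte lead, need 2 cont bytes. acc=0x9
Byte[14]=99: continuation. acc=(acc<<6)|0x19=0x259
Byte[15]=B2: continuation. acc=(acc<<6)|0x32=0x9672
Completed: cp=U+9672 (starts at byte 13)
Byte[16]=E3: 3-byte lead, need 2 cont bytes. acc=0x3
Byte[17]=AB: continuation. acc=(acc<<6)|0x2B=0xEB
Byte[18]=9D: continuation. acc=(acc<<6)|0x1D=0x3ADD
Completed: cp=U+3ADD (starts at byte 16)

Answer: 0 3 4 8 12 13 16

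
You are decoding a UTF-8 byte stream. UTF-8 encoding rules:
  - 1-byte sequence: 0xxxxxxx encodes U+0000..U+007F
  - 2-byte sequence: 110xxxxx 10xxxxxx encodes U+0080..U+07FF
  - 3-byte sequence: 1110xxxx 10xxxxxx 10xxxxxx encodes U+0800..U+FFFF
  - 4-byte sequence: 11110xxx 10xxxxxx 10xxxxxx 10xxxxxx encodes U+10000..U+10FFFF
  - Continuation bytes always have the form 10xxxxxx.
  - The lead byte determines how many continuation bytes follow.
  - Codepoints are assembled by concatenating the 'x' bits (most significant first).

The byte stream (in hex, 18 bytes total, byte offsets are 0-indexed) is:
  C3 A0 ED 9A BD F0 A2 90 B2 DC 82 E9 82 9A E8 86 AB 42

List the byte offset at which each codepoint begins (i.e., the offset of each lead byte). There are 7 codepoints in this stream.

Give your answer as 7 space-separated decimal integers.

Byte[0]=C3: 2-byte lead, need 1 cont bytes. acc=0x3
Byte[1]=A0: continuation. acc=(acc<<6)|0x20=0xE0
Completed: cp=U+00E0 (starts at byte 0)
Byte[2]=ED: 3-byte lead, need 2 cont bytes. acc=0xD
Byte[3]=9A: continuation. acc=(acc<<6)|0x1A=0x35A
Byte[4]=BD: continuation. acc=(acc<<6)|0x3D=0xD6BD
Completed: cp=U+D6BD (starts at byte 2)
Byte[5]=F0: 4-byte lead, need 3 cont bytes. acc=0x0
Byte[6]=A2: continuation. acc=(acc<<6)|0x22=0x22
Byte[7]=90: continuation. acc=(acc<<6)|0x10=0x890
Byte[8]=B2: continuation. acc=(acc<<6)|0x32=0x22432
Completed: cp=U+22432 (starts at byte 5)
Byte[9]=DC: 2-byte lead, need 1 cont bytes. acc=0x1C
Byte[10]=82: continuation. acc=(acc<<6)|0x02=0x702
Completed: cp=U+0702 (starts at byte 9)
Byte[11]=E9: 3-byte lead, need 2 cont bytes. acc=0x9
Byte[12]=82: continuation. acc=(acc<<6)|0x02=0x242
Byte[13]=9A: continuation. acc=(acc<<6)|0x1A=0x909A
Completed: cp=U+909A (starts at byte 11)
Byte[14]=E8: 3-byte lead, need 2 cont bytes. acc=0x8
Byte[15]=86: continuation. acc=(acc<<6)|0x06=0x206
Byte[16]=AB: continuation. acc=(acc<<6)|0x2B=0x81AB
Completed: cp=U+81AB (starts at byte 14)
Byte[17]=42: 1-byte ASCII. cp=U+0042

Answer: 0 2 5 9 11 14 17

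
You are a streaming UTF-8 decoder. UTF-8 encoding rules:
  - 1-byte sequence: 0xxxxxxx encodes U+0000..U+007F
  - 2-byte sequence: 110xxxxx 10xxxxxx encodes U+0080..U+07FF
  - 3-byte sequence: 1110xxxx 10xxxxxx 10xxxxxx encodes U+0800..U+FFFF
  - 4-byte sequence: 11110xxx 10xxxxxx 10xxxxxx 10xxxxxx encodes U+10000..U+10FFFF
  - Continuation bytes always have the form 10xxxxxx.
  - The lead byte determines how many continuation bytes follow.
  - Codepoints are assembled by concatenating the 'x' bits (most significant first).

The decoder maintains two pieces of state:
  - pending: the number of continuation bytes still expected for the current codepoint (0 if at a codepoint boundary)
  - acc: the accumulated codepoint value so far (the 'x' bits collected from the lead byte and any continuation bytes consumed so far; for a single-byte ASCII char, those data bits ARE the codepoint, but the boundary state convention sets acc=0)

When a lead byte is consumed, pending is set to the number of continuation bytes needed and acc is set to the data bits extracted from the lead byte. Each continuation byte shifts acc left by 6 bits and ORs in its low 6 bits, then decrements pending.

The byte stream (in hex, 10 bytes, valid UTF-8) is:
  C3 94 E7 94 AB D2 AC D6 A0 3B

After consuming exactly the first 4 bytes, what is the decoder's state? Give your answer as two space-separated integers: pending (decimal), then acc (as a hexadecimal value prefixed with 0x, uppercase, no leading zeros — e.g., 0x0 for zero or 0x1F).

Answer: 1 0x1D4

Derivation:
Byte[0]=C3: 2-byte lead. pending=1, acc=0x3
Byte[1]=94: continuation. acc=(acc<<6)|0x14=0xD4, pending=0
Byte[2]=E7: 3-byte lead. pending=2, acc=0x7
Byte[3]=94: continuation. acc=(acc<<6)|0x14=0x1D4, pending=1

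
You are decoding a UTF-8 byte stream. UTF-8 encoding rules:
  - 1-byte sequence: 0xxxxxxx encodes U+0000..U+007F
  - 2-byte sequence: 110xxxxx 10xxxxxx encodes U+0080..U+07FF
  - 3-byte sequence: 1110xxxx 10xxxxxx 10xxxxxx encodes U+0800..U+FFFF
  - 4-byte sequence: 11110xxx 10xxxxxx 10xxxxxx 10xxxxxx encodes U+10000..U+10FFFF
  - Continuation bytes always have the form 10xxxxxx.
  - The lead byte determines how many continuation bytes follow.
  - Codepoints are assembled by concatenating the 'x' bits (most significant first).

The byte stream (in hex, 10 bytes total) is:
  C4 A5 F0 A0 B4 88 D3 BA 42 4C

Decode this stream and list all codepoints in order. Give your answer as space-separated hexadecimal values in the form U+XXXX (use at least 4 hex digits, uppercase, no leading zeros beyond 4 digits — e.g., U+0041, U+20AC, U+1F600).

Answer: U+0125 U+20D08 U+04FA U+0042 U+004C

Derivation:
Byte[0]=C4: 2-byte lead, need 1 cont bytes. acc=0x4
Byte[1]=A5: continuation. acc=(acc<<6)|0x25=0x125
Completed: cp=U+0125 (starts at byte 0)
Byte[2]=F0: 4-byte lead, need 3 cont bytes. acc=0x0
Byte[3]=A0: continuation. acc=(acc<<6)|0x20=0x20
Byte[4]=B4: continuation. acc=(acc<<6)|0x34=0x834
Byte[5]=88: continuation. acc=(acc<<6)|0x08=0x20D08
Completed: cp=U+20D08 (starts at byte 2)
Byte[6]=D3: 2-byte lead, need 1 cont bytes. acc=0x13
Byte[7]=BA: continuation. acc=(acc<<6)|0x3A=0x4FA
Completed: cp=U+04FA (starts at byte 6)
Byte[8]=42: 1-byte ASCII. cp=U+0042
Byte[9]=4C: 1-byte ASCII. cp=U+004C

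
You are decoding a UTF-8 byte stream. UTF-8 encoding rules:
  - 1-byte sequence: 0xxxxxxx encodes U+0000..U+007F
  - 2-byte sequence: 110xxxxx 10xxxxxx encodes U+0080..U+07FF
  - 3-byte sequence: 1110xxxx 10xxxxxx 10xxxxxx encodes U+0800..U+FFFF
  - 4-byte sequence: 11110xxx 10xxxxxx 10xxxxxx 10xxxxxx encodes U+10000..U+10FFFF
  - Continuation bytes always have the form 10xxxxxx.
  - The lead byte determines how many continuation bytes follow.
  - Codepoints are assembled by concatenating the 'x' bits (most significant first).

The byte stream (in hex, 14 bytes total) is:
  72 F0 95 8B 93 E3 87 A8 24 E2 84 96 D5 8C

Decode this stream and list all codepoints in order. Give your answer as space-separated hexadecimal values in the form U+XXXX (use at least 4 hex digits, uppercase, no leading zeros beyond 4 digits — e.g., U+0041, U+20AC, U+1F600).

Byte[0]=72: 1-byte ASCII. cp=U+0072
Byte[1]=F0: 4-byte lead, need 3 cont bytes. acc=0x0
Byte[2]=95: continuation. acc=(acc<<6)|0x15=0x15
Byte[3]=8B: continuation. acc=(acc<<6)|0x0B=0x54B
Byte[4]=93: continuation. acc=(acc<<6)|0x13=0x152D3
Completed: cp=U+152D3 (starts at byte 1)
Byte[5]=E3: 3-byte lead, need 2 cont bytes. acc=0x3
Byte[6]=87: continuation. acc=(acc<<6)|0x07=0xC7
Byte[7]=A8: continuation. acc=(acc<<6)|0x28=0x31E8
Completed: cp=U+31E8 (starts at byte 5)
Byte[8]=24: 1-byte ASCII. cp=U+0024
Byte[9]=E2: 3-byte lead, need 2 cont bytes. acc=0x2
Byte[10]=84: continuation. acc=(acc<<6)|0x04=0x84
Byte[11]=96: continuation. acc=(acc<<6)|0x16=0x2116
Completed: cp=U+2116 (starts at byte 9)
Byte[12]=D5: 2-byte lead, need 1 cont bytes. acc=0x15
Byte[13]=8C: continuation. acc=(acc<<6)|0x0C=0x54C
Completed: cp=U+054C (starts at byte 12)

Answer: U+0072 U+152D3 U+31E8 U+0024 U+2116 U+054C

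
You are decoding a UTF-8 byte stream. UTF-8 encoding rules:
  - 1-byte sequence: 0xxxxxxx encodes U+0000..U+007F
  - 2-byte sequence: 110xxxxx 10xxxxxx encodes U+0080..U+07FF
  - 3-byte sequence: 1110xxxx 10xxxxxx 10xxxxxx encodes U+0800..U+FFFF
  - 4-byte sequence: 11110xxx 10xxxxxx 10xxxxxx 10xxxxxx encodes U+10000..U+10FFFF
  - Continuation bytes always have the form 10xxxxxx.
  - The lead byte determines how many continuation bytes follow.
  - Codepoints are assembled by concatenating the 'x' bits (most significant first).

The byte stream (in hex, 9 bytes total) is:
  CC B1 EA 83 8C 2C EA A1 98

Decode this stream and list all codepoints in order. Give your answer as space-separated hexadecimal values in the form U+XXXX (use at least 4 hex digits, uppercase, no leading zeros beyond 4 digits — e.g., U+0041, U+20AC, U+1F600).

Answer: U+0331 U+A0CC U+002C U+A858

Derivation:
Byte[0]=CC: 2-byte lead, need 1 cont bytes. acc=0xC
Byte[1]=B1: continuation. acc=(acc<<6)|0x31=0x331
Completed: cp=U+0331 (starts at byte 0)
Byte[2]=EA: 3-byte lead, need 2 cont bytes. acc=0xA
Byte[3]=83: continuation. acc=(acc<<6)|0x03=0x283
Byte[4]=8C: continuation. acc=(acc<<6)|0x0C=0xA0CC
Completed: cp=U+A0CC (starts at byte 2)
Byte[5]=2C: 1-byte ASCII. cp=U+002C
Byte[6]=EA: 3-byte lead, need 2 cont bytes. acc=0xA
Byte[7]=A1: continuation. acc=(acc<<6)|0x21=0x2A1
Byte[8]=98: continuation. acc=(acc<<6)|0x18=0xA858
Completed: cp=U+A858 (starts at byte 6)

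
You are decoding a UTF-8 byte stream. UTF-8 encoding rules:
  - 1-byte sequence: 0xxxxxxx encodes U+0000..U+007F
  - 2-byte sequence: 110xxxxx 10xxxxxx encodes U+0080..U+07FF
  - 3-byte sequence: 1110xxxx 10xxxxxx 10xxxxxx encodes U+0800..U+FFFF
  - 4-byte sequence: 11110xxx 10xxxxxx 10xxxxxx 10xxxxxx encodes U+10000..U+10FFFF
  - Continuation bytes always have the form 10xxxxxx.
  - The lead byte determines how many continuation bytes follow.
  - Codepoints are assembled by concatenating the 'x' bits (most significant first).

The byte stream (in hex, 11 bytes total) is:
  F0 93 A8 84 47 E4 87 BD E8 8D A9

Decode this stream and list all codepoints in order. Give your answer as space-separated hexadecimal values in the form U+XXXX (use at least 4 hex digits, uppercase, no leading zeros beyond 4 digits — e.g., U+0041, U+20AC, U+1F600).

Answer: U+13A04 U+0047 U+41FD U+8369

Derivation:
Byte[0]=F0: 4-byte lead, need 3 cont bytes. acc=0x0
Byte[1]=93: continuation. acc=(acc<<6)|0x13=0x13
Byte[2]=A8: continuation. acc=(acc<<6)|0x28=0x4E8
Byte[3]=84: continuation. acc=(acc<<6)|0x04=0x13A04
Completed: cp=U+13A04 (starts at byte 0)
Byte[4]=47: 1-byte ASCII. cp=U+0047
Byte[5]=E4: 3-byte lead, need 2 cont bytes. acc=0x4
Byte[6]=87: continuation. acc=(acc<<6)|0x07=0x107
Byte[7]=BD: continuation. acc=(acc<<6)|0x3D=0x41FD
Completed: cp=U+41FD (starts at byte 5)
Byte[8]=E8: 3-byte lead, need 2 cont bytes. acc=0x8
Byte[9]=8D: continuation. acc=(acc<<6)|0x0D=0x20D
Byte[10]=A9: continuation. acc=(acc<<6)|0x29=0x8369
Completed: cp=U+8369 (starts at byte 8)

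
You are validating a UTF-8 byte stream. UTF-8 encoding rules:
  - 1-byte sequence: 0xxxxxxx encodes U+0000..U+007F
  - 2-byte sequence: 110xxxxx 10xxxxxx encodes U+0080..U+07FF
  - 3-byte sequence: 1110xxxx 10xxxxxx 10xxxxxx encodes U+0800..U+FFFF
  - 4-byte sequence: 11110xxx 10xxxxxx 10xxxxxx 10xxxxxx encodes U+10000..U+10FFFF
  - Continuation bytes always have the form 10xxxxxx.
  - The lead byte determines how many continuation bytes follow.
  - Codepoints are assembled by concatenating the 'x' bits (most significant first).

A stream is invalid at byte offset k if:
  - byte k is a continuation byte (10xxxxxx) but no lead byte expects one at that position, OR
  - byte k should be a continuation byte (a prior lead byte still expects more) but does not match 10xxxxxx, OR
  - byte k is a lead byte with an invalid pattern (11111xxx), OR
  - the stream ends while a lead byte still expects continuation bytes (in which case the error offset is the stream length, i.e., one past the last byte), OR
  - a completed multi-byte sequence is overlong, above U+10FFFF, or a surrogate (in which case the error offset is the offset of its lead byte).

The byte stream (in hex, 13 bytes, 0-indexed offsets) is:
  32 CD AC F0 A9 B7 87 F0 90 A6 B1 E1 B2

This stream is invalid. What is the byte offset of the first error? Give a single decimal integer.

Byte[0]=32: 1-byte ASCII. cp=U+0032
Byte[1]=CD: 2-byte lead, need 1 cont bytes. acc=0xD
Byte[2]=AC: continuation. acc=(acc<<6)|0x2C=0x36C
Completed: cp=U+036C (starts at byte 1)
Byte[3]=F0: 4-byte lead, need 3 cont bytes. acc=0x0
Byte[4]=A9: continuation. acc=(acc<<6)|0x29=0x29
Byte[5]=B7: continuation. acc=(acc<<6)|0x37=0xA77
Byte[6]=87: continuation. acc=(acc<<6)|0x07=0x29DC7
Completed: cp=U+29DC7 (starts at byte 3)
Byte[7]=F0: 4-byte lead, need 3 cont bytes. acc=0x0
Byte[8]=90: continuation. acc=(acc<<6)|0x10=0x10
Byte[9]=A6: continuation. acc=(acc<<6)|0x26=0x426
Byte[10]=B1: continuation. acc=(acc<<6)|0x31=0x109B1
Completed: cp=U+109B1 (starts at byte 7)
Byte[11]=E1: 3-byte lead, need 2 cont bytes. acc=0x1
Byte[12]=B2: continuation. acc=(acc<<6)|0x32=0x72
Byte[13]: stream ended, expected continuation. INVALID

Answer: 13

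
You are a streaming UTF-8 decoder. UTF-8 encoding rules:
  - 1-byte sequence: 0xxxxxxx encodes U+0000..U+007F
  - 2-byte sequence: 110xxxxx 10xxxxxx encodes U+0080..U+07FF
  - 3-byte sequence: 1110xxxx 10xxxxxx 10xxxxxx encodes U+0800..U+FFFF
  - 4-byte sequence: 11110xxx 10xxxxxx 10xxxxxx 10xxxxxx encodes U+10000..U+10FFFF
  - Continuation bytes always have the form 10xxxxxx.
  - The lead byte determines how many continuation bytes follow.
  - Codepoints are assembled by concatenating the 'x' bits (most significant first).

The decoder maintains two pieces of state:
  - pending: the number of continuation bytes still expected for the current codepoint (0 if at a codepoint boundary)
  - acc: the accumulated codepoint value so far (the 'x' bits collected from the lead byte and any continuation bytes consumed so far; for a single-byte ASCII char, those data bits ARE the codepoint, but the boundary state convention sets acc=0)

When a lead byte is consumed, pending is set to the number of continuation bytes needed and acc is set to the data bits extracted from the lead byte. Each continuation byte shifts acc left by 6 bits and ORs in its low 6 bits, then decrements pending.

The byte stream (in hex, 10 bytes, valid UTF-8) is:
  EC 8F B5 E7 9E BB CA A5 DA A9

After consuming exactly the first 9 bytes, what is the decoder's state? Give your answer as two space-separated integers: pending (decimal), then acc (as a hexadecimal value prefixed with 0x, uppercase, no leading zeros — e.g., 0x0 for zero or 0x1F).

Answer: 1 0x1A

Derivation:
Byte[0]=EC: 3-byte lead. pending=2, acc=0xC
Byte[1]=8F: continuation. acc=(acc<<6)|0x0F=0x30F, pending=1
Byte[2]=B5: continuation. acc=(acc<<6)|0x35=0xC3F5, pending=0
Byte[3]=E7: 3-byte lead. pending=2, acc=0x7
Byte[4]=9E: continuation. acc=(acc<<6)|0x1E=0x1DE, pending=1
Byte[5]=BB: continuation. acc=(acc<<6)|0x3B=0x77BB, pending=0
Byte[6]=CA: 2-byte lead. pending=1, acc=0xA
Byte[7]=A5: continuation. acc=(acc<<6)|0x25=0x2A5, pending=0
Byte[8]=DA: 2-byte lead. pending=1, acc=0x1A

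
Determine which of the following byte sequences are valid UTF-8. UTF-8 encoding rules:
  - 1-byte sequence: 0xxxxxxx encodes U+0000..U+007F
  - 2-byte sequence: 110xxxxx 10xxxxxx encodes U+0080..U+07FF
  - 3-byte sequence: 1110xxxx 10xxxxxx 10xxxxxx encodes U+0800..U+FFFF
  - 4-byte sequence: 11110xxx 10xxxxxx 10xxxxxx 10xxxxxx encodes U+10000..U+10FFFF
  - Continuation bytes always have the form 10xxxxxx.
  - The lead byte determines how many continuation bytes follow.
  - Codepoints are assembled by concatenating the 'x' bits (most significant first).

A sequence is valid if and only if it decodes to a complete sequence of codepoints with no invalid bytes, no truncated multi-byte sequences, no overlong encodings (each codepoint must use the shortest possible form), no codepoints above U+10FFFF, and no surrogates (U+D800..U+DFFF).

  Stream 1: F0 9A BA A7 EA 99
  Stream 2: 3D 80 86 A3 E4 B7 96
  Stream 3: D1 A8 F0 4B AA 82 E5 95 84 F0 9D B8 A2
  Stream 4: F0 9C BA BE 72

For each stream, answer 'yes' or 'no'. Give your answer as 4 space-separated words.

Answer: no no no yes

Derivation:
Stream 1: error at byte offset 6. INVALID
Stream 2: error at byte offset 1. INVALID
Stream 3: error at byte offset 3. INVALID
Stream 4: decodes cleanly. VALID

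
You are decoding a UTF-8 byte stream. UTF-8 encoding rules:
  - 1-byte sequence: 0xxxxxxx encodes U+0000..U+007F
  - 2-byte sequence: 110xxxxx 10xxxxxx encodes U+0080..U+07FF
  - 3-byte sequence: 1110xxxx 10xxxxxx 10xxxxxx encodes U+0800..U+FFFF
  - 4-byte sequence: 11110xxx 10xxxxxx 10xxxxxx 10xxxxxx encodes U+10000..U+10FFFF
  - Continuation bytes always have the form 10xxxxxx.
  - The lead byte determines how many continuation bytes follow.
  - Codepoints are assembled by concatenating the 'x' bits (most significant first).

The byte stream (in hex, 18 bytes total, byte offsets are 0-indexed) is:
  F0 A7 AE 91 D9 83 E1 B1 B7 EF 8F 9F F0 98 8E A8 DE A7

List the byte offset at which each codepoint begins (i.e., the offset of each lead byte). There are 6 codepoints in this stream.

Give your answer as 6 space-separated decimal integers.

Answer: 0 4 6 9 12 16

Derivation:
Byte[0]=F0: 4-byte lead, need 3 cont bytes. acc=0x0
Byte[1]=A7: continuation. acc=(acc<<6)|0x27=0x27
Byte[2]=AE: continuation. acc=(acc<<6)|0x2E=0x9EE
Byte[3]=91: continuation. acc=(acc<<6)|0x11=0x27B91
Completed: cp=U+27B91 (starts at byte 0)
Byte[4]=D9: 2-byte lead, need 1 cont bytes. acc=0x19
Byte[5]=83: continuation. acc=(acc<<6)|0x03=0x643
Completed: cp=U+0643 (starts at byte 4)
Byte[6]=E1: 3-byte lead, need 2 cont bytes. acc=0x1
Byte[7]=B1: continuation. acc=(acc<<6)|0x31=0x71
Byte[8]=B7: continuation. acc=(acc<<6)|0x37=0x1C77
Completed: cp=U+1C77 (starts at byte 6)
Byte[9]=EF: 3-byte lead, need 2 cont bytes. acc=0xF
Byte[10]=8F: continuation. acc=(acc<<6)|0x0F=0x3CF
Byte[11]=9F: continuation. acc=(acc<<6)|0x1F=0xF3DF
Completed: cp=U+F3DF (starts at byte 9)
Byte[12]=F0: 4-byte lead, need 3 cont bytes. acc=0x0
Byte[13]=98: continuation. acc=(acc<<6)|0x18=0x18
Byte[14]=8E: continuation. acc=(acc<<6)|0x0E=0x60E
Byte[15]=A8: continuation. acc=(acc<<6)|0x28=0x183A8
Completed: cp=U+183A8 (starts at byte 12)
Byte[16]=DE: 2-byte lead, need 1 cont bytes. acc=0x1E
Byte[17]=A7: continuation. acc=(acc<<6)|0x27=0x7A7
Completed: cp=U+07A7 (starts at byte 16)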